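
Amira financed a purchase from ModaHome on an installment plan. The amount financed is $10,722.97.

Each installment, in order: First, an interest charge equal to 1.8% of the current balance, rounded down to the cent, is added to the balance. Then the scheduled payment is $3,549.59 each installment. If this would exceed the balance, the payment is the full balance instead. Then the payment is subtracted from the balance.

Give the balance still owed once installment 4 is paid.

$0.00

Installment 1: opening $10,722.97; interest $193.01 → $10,915.98; payment $3,549.59; balance $7,366.39
Installment 2: opening $7,366.39; interest $132.59 → $7,498.98; payment $3,549.59; balance $3,949.39
Installment 3: opening $3,949.39; interest $71.08 → $4,020.47; payment $3,549.59; balance $470.88
Installment 4: opening $470.88; interest $8.47 → $479.35; payment $479.35; balance $0.00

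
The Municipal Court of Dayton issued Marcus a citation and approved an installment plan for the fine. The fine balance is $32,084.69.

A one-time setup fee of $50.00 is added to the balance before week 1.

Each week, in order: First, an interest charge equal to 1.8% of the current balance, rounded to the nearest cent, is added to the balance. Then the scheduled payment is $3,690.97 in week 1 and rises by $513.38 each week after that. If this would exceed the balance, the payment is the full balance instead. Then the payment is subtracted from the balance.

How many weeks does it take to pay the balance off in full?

7

# | Opening | Interest | Payment | End bal
1 | $32,134.69 | $578.42 | $3,690.97 | $29,022.14
2 | $29,022.14 | $522.40 | $4,204.35 | $25,340.19
3 | $25,340.19 | $456.12 | $4,717.73 | $21,078.58
4 | $21,078.58 | $379.41 | $5,231.11 | $16,226.88
5 | $16,226.88 | $292.08 | $5,744.49 | $10,774.47
6 | $10,774.47 | $193.94 | $6,257.87 | $4,710.54
7 | $4,710.54 | $84.79 | $4,795.33 | $0.00
Balance reaches $0.00 in week 7.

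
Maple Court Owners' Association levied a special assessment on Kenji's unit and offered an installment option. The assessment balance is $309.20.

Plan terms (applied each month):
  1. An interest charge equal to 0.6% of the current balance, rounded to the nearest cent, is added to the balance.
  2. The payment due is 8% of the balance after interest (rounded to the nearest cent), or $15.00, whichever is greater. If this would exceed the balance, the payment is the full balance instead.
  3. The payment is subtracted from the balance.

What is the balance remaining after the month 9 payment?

Month 1: $309.20 +$1.86 interest = $311.06; pay $24.88 → $286.18
Month 2: $286.18 +$1.72 interest = $287.90; pay $23.03 → $264.87
Month 3: $264.87 +$1.59 interest = $266.46; pay $21.32 → $245.14
Month 4: $245.14 +$1.47 interest = $246.61; pay $19.73 → $226.88
Month 5: $226.88 +$1.36 interest = $228.24; pay $18.26 → $209.98
Month 6: $209.98 +$1.26 interest = $211.24; pay $16.90 → $194.34
Month 7: $194.34 +$1.17 interest = $195.51; pay $15.64 → $179.87
Month 8: $179.87 +$1.08 interest = $180.95; pay $15.00 → $165.95
Month 9: $165.95 +$1.00 interest = $166.95; pay $15.00 → $151.95

$151.95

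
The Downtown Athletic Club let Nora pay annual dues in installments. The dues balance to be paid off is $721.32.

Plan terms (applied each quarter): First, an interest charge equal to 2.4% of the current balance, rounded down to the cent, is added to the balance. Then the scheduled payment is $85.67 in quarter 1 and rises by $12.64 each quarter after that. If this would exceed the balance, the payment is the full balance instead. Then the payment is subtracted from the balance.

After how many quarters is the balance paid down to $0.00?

Quarter 1: opening $721.32; interest $17.31 → $738.63; payment $85.67; balance $652.96
Quarter 2: opening $652.96; interest $15.67 → $668.63; payment $98.31; balance $570.32
Quarter 3: opening $570.32; interest $13.68 → $584.00; payment $110.95; balance $473.05
Quarter 4: opening $473.05; interest $11.35 → $484.40; payment $123.59; balance $360.81
Quarter 5: opening $360.81; interest $8.65 → $369.46; payment $136.23; balance $233.23
Quarter 6: opening $233.23; interest $5.59 → $238.82; payment $148.87; balance $89.95
Quarter 7: opening $89.95; interest $2.15 → $92.10; payment $92.10; balance $0.00
Balance reaches $0.00 in quarter 7.

7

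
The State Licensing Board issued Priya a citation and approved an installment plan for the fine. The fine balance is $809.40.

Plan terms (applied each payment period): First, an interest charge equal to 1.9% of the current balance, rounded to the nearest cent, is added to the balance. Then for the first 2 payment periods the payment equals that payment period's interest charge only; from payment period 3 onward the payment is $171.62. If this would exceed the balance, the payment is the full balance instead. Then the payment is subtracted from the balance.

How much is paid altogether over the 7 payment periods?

Payment period 1: $809.40 +$15.38 interest = $824.78; pay $15.38 → $809.40
Payment period 2: $809.40 +$15.38 interest = $824.78; pay $15.38 → $809.40
Payment period 3: $809.40 +$15.38 interest = $824.78; pay $171.62 → $653.16
Payment period 4: $653.16 +$12.41 interest = $665.57; pay $171.62 → $493.95
Payment period 5: $493.95 +$9.39 interest = $503.34; pay $171.62 → $331.72
Payment period 6: $331.72 +$6.30 interest = $338.02; pay $171.62 → $166.40
Payment period 7: $166.40 +$3.16 interest = $169.56; pay $169.56 → $0.00
Total paid: $886.80

$886.80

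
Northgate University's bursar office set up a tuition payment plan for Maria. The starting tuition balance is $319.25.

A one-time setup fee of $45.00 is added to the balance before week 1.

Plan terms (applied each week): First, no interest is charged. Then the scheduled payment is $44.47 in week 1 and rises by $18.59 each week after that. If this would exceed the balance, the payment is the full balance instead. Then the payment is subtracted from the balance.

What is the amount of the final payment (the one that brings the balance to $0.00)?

$74.83

Week 1: opening $364.25; payment $44.47; balance $319.78
Week 2: opening $319.78; payment $63.06; balance $256.72
Week 3: opening $256.72; payment $81.65; balance $175.07
Week 4: opening $175.07; payment $100.24; balance $74.83
Week 5: opening $74.83; payment $74.83; balance $0.00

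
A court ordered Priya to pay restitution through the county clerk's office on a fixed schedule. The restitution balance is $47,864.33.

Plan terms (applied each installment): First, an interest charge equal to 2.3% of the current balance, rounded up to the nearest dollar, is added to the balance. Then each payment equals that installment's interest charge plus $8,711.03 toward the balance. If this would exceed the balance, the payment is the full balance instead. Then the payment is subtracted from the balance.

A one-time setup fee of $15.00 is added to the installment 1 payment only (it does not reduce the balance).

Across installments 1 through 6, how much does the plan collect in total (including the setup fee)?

Installment 1: opening $47,864.33; interest $1,101.00 → $48,965.33; payment $9,812.03 (+ $15.00 fee); balance $39,153.30
Installment 2: opening $39,153.30; interest $901.00 → $40,054.30; payment $9,612.03; balance $30,442.27
Installment 3: opening $30,442.27; interest $701.00 → $31,143.27; payment $9,412.03; balance $21,731.24
Installment 4: opening $21,731.24; interest $500.00 → $22,231.24; payment $9,211.03; balance $13,020.21
Installment 5: opening $13,020.21; interest $300.00 → $13,320.21; payment $9,011.03; balance $4,309.18
Installment 6: opening $4,309.18; interest $100.00 → $4,409.18; payment $4,409.18; balance $0.00
Total paid: $51,482.33

$51,482.33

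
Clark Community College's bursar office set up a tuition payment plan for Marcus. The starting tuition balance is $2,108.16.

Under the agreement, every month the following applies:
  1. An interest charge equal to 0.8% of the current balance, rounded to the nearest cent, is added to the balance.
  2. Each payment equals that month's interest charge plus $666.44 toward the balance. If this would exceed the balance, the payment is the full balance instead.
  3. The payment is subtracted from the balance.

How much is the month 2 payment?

$677.97

Month 1: $2,108.16 +$16.87 interest = $2,125.03; pay $683.31 → $1,441.72
Month 2: $1,441.72 +$11.53 interest = $1,453.25; pay $677.97 → $775.28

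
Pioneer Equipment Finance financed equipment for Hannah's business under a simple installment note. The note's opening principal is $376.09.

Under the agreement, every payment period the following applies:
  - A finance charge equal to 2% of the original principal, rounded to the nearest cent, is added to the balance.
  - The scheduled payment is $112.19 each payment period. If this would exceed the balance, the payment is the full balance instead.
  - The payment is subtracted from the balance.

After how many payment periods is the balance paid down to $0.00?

Payment period 1: $376.09 +$7.52 interest = $383.61; pay $112.19 → $271.42
Payment period 2: $271.42 +$7.52 interest = $278.94; pay $112.19 → $166.75
Payment period 3: $166.75 +$7.52 interest = $174.27; pay $112.19 → $62.08
Payment period 4: $62.08 +$7.52 interest = $69.60; pay $69.60 → $0.00
Balance reaches $0.00 in payment period 4.

4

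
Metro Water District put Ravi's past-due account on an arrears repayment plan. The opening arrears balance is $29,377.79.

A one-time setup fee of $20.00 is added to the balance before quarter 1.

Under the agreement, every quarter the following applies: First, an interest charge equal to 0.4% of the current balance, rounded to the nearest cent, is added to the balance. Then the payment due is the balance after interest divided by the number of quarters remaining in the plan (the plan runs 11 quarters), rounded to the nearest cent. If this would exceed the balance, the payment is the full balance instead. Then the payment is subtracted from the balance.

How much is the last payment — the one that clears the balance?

# | Opening | Interest | Payment | End bal
1 | $29,397.79 | $117.59 | $2,683.22 | $26,832.16
2 | $26,832.16 | $107.33 | $2,693.95 | $24,245.54
3 | $24,245.54 | $96.98 | $2,704.72 | $21,637.80
4 | $21,637.80 | $86.55 | $2,715.54 | $19,008.81
5 | $19,008.81 | $76.04 | $2,726.41 | $16,358.44
6 | $16,358.44 | $65.43 | $2,737.31 | $13,686.56
7 | $13,686.56 | $54.75 | $2,748.26 | $10,993.05
8 | $10,993.05 | $43.97 | $2,759.26 | $8,277.76
9 | $8,277.76 | $33.11 | $2,770.29 | $5,540.58
10 | $5,540.58 | $22.16 | $2,781.37 | $2,781.37
11 | $2,781.37 | $11.13 | $2,792.50 | $0.00

$2,792.50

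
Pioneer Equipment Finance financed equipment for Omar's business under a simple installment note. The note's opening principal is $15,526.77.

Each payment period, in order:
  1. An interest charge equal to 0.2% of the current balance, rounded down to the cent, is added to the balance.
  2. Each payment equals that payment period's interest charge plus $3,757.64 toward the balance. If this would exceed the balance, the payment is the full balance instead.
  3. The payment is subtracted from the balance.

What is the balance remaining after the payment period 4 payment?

Payment period 1: opening $15,526.77; interest $31.05 → $15,557.82; payment $3,788.69; balance $11,769.13
Payment period 2: opening $11,769.13; interest $23.53 → $11,792.66; payment $3,781.17; balance $8,011.49
Payment period 3: opening $8,011.49; interest $16.02 → $8,027.51; payment $3,773.66; balance $4,253.85
Payment period 4: opening $4,253.85; interest $8.50 → $4,262.35; payment $3,766.14; balance $496.21

$496.21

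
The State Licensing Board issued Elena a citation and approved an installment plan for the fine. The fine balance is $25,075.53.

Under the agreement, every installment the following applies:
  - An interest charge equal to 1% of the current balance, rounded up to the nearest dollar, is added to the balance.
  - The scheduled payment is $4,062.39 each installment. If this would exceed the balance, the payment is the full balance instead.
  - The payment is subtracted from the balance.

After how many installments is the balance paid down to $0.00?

# | Opening | Interest | Payment | End bal
1 | $25,075.53 | $251.00 | $4,062.39 | $21,264.14
2 | $21,264.14 | $213.00 | $4,062.39 | $17,414.75
3 | $17,414.75 | $175.00 | $4,062.39 | $13,527.36
4 | $13,527.36 | $136.00 | $4,062.39 | $9,600.97
5 | $9,600.97 | $97.00 | $4,062.39 | $5,635.58
6 | $5,635.58 | $57.00 | $4,062.39 | $1,630.19
7 | $1,630.19 | $17.00 | $1,647.19 | $0.00
Balance reaches $0.00 in installment 7.

7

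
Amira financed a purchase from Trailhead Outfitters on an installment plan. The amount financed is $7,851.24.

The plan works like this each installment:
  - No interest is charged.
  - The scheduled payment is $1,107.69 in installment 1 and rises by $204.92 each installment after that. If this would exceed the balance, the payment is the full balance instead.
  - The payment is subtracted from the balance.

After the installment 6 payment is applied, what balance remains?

Installment 1: $7,851.24 − $1,107.69 → $6,743.55
Installment 2: $6,743.55 − $1,312.61 → $5,430.94
Installment 3: $5,430.94 − $1,517.53 → $3,913.41
Installment 4: $3,913.41 − $1,722.45 → $2,190.96
Installment 5: $2,190.96 − $1,927.37 → $263.59
Installment 6: $263.59 − $263.59 → $0.00

$0.00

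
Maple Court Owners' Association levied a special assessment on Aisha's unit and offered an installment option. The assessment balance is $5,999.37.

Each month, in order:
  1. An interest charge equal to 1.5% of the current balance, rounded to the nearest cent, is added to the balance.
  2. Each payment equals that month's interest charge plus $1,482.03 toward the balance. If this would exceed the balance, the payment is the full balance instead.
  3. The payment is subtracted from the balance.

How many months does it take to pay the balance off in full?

Month 1: opening $5,999.37; interest $89.99 → $6,089.36; payment $1,572.02; balance $4,517.34
Month 2: opening $4,517.34; interest $67.76 → $4,585.10; payment $1,549.79; balance $3,035.31
Month 3: opening $3,035.31; interest $45.53 → $3,080.84; payment $1,527.56; balance $1,553.28
Month 4: opening $1,553.28; interest $23.30 → $1,576.58; payment $1,505.33; balance $71.25
Month 5: opening $71.25; interest $1.07 → $72.32; payment $72.32; balance $0.00
Balance reaches $0.00 in month 5.

5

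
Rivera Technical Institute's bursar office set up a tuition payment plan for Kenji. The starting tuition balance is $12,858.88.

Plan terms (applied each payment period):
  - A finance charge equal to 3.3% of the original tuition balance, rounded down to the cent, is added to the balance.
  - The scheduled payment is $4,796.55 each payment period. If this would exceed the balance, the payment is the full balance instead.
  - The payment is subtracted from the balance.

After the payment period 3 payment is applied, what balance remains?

$0.00

Payment period 1: opening $12,858.88; interest $424.34 → $13,283.22; payment $4,796.55; balance $8,486.67
Payment period 2: opening $8,486.67; interest $424.34 → $8,911.01; payment $4,796.55; balance $4,114.46
Payment period 3: opening $4,114.46; interest $424.34 → $4,538.80; payment $4,538.80; balance $0.00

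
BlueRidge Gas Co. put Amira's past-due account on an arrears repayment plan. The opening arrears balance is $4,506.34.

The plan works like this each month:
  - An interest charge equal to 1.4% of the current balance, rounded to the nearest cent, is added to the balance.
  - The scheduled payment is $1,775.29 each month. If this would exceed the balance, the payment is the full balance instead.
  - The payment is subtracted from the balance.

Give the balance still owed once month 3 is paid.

$0.00

Month 1: opening $4,506.34; interest $63.09 → $4,569.43; payment $1,775.29; balance $2,794.14
Month 2: opening $2,794.14; interest $39.12 → $2,833.26; payment $1,775.29; balance $1,057.97
Month 3: opening $1,057.97; interest $14.81 → $1,072.78; payment $1,072.78; balance $0.00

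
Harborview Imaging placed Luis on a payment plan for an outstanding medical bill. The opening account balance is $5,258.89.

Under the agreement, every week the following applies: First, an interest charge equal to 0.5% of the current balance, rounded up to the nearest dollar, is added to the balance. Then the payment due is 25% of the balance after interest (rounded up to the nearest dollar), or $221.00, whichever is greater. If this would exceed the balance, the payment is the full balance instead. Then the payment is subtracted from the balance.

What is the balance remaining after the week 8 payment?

Week 1: opening $5,258.89; interest $27.00 → $5,285.89; payment $1,322.00; balance $3,963.89
Week 2: opening $3,963.89; interest $20.00 → $3,983.89; payment $996.00; balance $2,987.89
Week 3: opening $2,987.89; interest $15.00 → $3,002.89; payment $751.00; balance $2,251.89
Week 4: opening $2,251.89; interest $12.00 → $2,263.89; payment $566.00; balance $1,697.89
Week 5: opening $1,697.89; interest $9.00 → $1,706.89; payment $427.00; balance $1,279.89
Week 6: opening $1,279.89; interest $7.00 → $1,286.89; payment $322.00; balance $964.89
Week 7: opening $964.89; interest $5.00 → $969.89; payment $243.00; balance $726.89
Week 8: opening $726.89; interest $4.00 → $730.89; payment $221.00; balance $509.89

$509.89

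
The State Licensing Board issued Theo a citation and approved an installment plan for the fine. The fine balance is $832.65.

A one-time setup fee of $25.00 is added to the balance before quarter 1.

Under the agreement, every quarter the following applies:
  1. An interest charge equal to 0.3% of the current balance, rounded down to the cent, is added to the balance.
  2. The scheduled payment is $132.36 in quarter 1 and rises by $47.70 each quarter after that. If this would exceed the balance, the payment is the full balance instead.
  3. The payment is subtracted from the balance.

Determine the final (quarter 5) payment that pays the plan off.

$49.51

Quarter 1: opening $857.65; interest $2.57 → $860.22; payment $132.36; balance $727.86
Quarter 2: opening $727.86; interest $2.18 → $730.04; payment $180.06; balance $549.98
Quarter 3: opening $549.98; interest $1.64 → $551.62; payment $227.76; balance $323.86
Quarter 4: opening $323.86; interest $0.97 → $324.83; payment $275.46; balance $49.37
Quarter 5: opening $49.37; interest $0.14 → $49.51; payment $49.51; balance $0.00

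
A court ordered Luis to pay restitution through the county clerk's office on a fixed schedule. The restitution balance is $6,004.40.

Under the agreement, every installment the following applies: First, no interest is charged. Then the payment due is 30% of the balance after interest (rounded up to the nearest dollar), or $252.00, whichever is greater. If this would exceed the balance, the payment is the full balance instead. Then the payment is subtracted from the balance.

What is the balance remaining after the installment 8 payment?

$200.40

Installment 1: opening $6,004.40; payment $1,802.00; balance $4,202.40
Installment 2: opening $4,202.40; payment $1,261.00; balance $2,941.40
Installment 3: opening $2,941.40; payment $883.00; balance $2,058.40
Installment 4: opening $2,058.40; payment $618.00; balance $1,440.40
Installment 5: opening $1,440.40; payment $433.00; balance $1,007.40
Installment 6: opening $1,007.40; payment $303.00; balance $704.40
Installment 7: opening $704.40; payment $252.00; balance $452.40
Installment 8: opening $452.40; payment $252.00; balance $200.40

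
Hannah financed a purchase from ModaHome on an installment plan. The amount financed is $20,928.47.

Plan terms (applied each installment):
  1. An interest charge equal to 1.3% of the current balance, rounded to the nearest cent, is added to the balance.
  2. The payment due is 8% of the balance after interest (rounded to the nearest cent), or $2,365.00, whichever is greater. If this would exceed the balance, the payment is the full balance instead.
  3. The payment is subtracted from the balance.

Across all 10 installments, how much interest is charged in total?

$1,452.91

# | Opening | Interest | Payment | End bal
1 | $20,928.47 | $272.07 | $2,365.00 | $18,835.54
2 | $18,835.54 | $244.86 | $2,365.00 | $16,715.40
3 | $16,715.40 | $217.30 | $2,365.00 | $14,567.70
4 | $14,567.70 | $189.38 | $2,365.00 | $12,392.08
5 | $12,392.08 | $161.10 | $2,365.00 | $10,188.18
6 | $10,188.18 | $132.45 | $2,365.00 | $7,955.63
7 | $7,955.63 | $103.42 | $2,365.00 | $5,694.05
8 | $5,694.05 | $74.02 | $2,365.00 | $3,403.07
9 | $3,403.07 | $44.24 | $2,365.00 | $1,082.31
10 | $1,082.31 | $14.07 | $1,096.38 | $0.00
Total interest: $272.07 + $244.86 + $217.30 + $189.38 + $161.10 + $132.45 + $103.42 + $74.02 + $44.24 + $14.07 = $1,452.91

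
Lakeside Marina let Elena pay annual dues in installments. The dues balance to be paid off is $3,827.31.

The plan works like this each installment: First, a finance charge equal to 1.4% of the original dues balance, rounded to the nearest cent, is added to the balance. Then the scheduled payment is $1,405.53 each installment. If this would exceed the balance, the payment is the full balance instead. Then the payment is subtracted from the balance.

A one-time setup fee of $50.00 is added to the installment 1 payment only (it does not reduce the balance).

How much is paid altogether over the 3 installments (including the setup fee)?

Installment 1: $3,827.31 +$53.58 interest = $3,880.89; pay $1,405.53 (+ $50.00 fee) → $2,475.36
Installment 2: $2,475.36 +$53.58 interest = $2,528.94; pay $1,405.53 → $1,123.41
Installment 3: $1,123.41 +$53.58 interest = $1,176.99; pay $1,176.99 → $0.00
Total paid: $4,038.05

$4,038.05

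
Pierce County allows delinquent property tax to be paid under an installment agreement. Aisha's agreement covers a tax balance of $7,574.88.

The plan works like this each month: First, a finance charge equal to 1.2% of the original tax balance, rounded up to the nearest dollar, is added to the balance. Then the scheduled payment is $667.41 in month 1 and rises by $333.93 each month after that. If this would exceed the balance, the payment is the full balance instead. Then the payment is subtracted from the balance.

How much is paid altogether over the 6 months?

Month 1: $7,574.88 +$91.00 interest = $7,665.88; pay $667.41 → $6,998.47
Month 2: $6,998.47 +$91.00 interest = $7,089.47; pay $1,001.34 → $6,088.13
Month 3: $6,088.13 +$91.00 interest = $6,179.13; pay $1,335.27 → $4,843.86
Month 4: $4,843.86 +$91.00 interest = $4,934.86; pay $1,669.20 → $3,265.66
Month 5: $3,265.66 +$91.00 interest = $3,356.66; pay $2,003.13 → $1,353.53
Month 6: $1,353.53 +$91.00 interest = $1,444.53; pay $1,444.53 → $0.00
Total paid: $8,120.88

$8,120.88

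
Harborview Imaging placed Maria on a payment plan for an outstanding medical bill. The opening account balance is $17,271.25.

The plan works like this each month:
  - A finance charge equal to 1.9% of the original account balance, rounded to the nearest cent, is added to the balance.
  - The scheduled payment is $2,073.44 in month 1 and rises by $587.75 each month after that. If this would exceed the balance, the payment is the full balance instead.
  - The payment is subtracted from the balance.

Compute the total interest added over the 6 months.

Month 1: $17,271.25 +$328.15 interest = $17,599.40; pay $2,073.44 → $15,525.96
Month 2: $15,525.96 +$328.15 interest = $15,854.11; pay $2,661.19 → $13,192.92
Month 3: $13,192.92 +$328.15 interest = $13,521.07; pay $3,248.94 → $10,272.13
Month 4: $10,272.13 +$328.15 interest = $10,600.28; pay $3,836.69 → $6,763.59
Month 5: $6,763.59 +$328.15 interest = $7,091.74; pay $4,424.44 → $2,667.30
Month 6: $2,667.30 +$328.15 interest = $2,995.45; pay $2,995.45 → $0.00
Total interest: $328.15 + $328.15 + $328.15 + $328.15 + $328.15 + $328.15 = $1,968.90

$1,968.90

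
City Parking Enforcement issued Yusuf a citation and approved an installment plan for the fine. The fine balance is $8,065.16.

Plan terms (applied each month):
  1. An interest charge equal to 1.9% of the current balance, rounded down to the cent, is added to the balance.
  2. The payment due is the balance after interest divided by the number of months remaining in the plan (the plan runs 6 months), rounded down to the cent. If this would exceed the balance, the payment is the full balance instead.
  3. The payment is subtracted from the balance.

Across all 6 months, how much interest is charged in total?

$553.60

Month 1: opening $8,065.16; interest $153.23 → $8,218.39; payment $1,369.73; balance $6,848.66
Month 2: opening $6,848.66; interest $130.12 → $6,978.78; payment $1,395.75; balance $5,583.03
Month 3: opening $5,583.03; interest $106.07 → $5,689.10; payment $1,422.27; balance $4,266.83
Month 4: opening $4,266.83; interest $81.06 → $4,347.89; payment $1,449.29; balance $2,898.60
Month 5: opening $2,898.60; interest $55.07 → $2,953.67; payment $1,476.83; balance $1,476.84
Month 6: opening $1,476.84; interest $28.05 → $1,504.89; payment $1,504.89; balance $0.00
Total interest: $153.23 + $130.12 + $106.07 + $81.06 + $55.07 + $28.05 = $553.60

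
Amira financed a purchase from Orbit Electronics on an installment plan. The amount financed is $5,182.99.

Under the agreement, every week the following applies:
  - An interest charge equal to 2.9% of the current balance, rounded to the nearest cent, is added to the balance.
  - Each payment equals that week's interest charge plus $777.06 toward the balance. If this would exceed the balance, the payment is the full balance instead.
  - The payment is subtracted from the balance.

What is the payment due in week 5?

# | Opening | Interest | Payment | End bal
1 | $5,182.99 | $150.31 | $927.37 | $4,405.93
2 | $4,405.93 | $127.77 | $904.83 | $3,628.87
3 | $3,628.87 | $105.24 | $882.30 | $2,851.81
4 | $2,851.81 | $82.70 | $859.76 | $2,074.75
5 | $2,074.75 | $60.17 | $837.23 | $1,297.69

$837.23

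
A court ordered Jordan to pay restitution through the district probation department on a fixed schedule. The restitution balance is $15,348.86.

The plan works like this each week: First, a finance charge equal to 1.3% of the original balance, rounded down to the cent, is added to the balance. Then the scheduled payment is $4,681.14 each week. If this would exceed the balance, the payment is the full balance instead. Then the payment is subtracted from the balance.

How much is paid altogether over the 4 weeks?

# | Opening | Interest | Payment | End bal
1 | $15,348.86 | $199.53 | $4,681.14 | $10,867.25
2 | $10,867.25 | $199.53 | $4,681.14 | $6,385.64
3 | $6,385.64 | $199.53 | $4,681.14 | $1,904.03
4 | $1,904.03 | $199.53 | $2,103.56 | $0.00
Total paid: $16,146.98

$16,146.98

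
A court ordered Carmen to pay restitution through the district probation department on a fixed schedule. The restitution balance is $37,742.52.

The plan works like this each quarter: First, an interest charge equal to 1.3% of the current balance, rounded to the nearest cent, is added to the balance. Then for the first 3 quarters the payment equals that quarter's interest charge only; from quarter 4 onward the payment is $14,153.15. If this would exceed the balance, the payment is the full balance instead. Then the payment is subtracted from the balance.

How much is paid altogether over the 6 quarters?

$40,151.28

Quarter 1: $37,742.52 +$490.65 interest = $38,233.17; pay $490.65 → $37,742.52
Quarter 2: $37,742.52 +$490.65 interest = $38,233.17; pay $490.65 → $37,742.52
Quarter 3: $37,742.52 +$490.65 interest = $38,233.17; pay $490.65 → $37,742.52
Quarter 4: $37,742.52 +$490.65 interest = $38,233.17; pay $14,153.15 → $24,080.02
Quarter 5: $24,080.02 +$313.04 interest = $24,393.06; pay $14,153.15 → $10,239.91
Quarter 6: $10,239.91 +$133.12 interest = $10,373.03; pay $10,373.03 → $0.00
Total paid: $40,151.28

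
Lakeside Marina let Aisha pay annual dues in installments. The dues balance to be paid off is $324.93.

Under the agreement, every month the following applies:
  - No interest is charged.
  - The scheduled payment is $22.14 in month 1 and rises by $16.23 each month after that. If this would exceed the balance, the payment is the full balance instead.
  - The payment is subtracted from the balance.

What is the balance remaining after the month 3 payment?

Month 1: opening $324.93; payment $22.14; balance $302.79
Month 2: opening $302.79; payment $38.37; balance $264.42
Month 3: opening $264.42; payment $54.60; balance $209.82

$209.82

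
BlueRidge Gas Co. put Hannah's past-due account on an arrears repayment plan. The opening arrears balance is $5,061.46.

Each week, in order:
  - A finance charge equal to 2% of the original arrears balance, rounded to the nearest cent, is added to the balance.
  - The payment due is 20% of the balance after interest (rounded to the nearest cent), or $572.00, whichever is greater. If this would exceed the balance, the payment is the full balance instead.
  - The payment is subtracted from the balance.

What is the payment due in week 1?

# | Opening | Interest | Payment | End bal
1 | $5,061.46 | $101.23 | $1,032.54 | $4,130.15

$1,032.54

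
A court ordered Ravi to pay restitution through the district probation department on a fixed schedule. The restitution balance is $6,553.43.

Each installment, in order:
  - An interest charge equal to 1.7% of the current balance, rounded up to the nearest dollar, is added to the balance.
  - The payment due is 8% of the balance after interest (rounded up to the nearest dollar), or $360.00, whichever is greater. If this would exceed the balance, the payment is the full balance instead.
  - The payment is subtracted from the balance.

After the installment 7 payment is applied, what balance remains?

# | Opening | Interest | Payment | End bal
1 | $6,553.43 | $112.00 | $534.00 | $6,131.43
2 | $6,131.43 | $105.00 | $499.00 | $5,737.43
3 | $5,737.43 | $98.00 | $467.00 | $5,368.43
4 | $5,368.43 | $92.00 | $437.00 | $5,023.43
5 | $5,023.43 | $86.00 | $409.00 | $4,700.43
6 | $4,700.43 | $80.00 | $383.00 | $4,397.43
7 | $4,397.43 | $75.00 | $360.00 | $4,112.43

$4,112.43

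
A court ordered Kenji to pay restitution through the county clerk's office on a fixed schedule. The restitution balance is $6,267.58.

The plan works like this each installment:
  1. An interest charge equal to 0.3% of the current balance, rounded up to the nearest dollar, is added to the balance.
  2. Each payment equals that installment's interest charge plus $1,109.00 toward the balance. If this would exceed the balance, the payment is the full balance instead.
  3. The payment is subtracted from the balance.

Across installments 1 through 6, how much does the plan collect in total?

$6,333.58

# | Opening | Interest | Payment | End bal
1 | $6,267.58 | $19.00 | $1,128.00 | $5,158.58
2 | $5,158.58 | $16.00 | $1,125.00 | $4,049.58
3 | $4,049.58 | $13.00 | $1,122.00 | $2,940.58
4 | $2,940.58 | $9.00 | $1,118.00 | $1,831.58
5 | $1,831.58 | $6.00 | $1,115.00 | $722.58
6 | $722.58 | $3.00 | $725.58 | $0.00
Total paid: $6,333.58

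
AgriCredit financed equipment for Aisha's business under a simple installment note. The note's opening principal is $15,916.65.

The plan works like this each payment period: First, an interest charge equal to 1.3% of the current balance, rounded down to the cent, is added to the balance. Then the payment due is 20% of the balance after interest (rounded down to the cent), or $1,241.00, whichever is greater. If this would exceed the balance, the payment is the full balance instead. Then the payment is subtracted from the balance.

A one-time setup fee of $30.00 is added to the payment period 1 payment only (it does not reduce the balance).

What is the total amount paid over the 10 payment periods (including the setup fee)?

Payment period 1: $15,916.65 +$206.91 interest = $16,123.56; pay $3,224.71 (+ $30.00 fee) → $12,898.85
Payment period 2: $12,898.85 +$167.68 interest = $13,066.53; pay $2,613.30 → $10,453.23
Payment period 3: $10,453.23 +$135.89 interest = $10,589.12; pay $2,117.82 → $8,471.30
Payment period 4: $8,471.30 +$110.12 interest = $8,581.42; pay $1,716.28 → $6,865.14
Payment period 5: $6,865.14 +$89.24 interest = $6,954.38; pay $1,390.87 → $5,563.51
Payment period 6: $5,563.51 +$72.32 interest = $5,635.83; pay $1,241.00 → $4,394.83
Payment period 7: $4,394.83 +$57.13 interest = $4,451.96; pay $1,241.00 → $3,210.96
Payment period 8: $3,210.96 +$41.74 interest = $3,252.70; pay $1,241.00 → $2,011.70
Payment period 9: $2,011.70 +$26.15 interest = $2,037.85; pay $1,241.00 → $796.85
Payment period 10: $796.85 +$10.35 interest = $807.20; pay $807.20 → $0.00
Total paid: $16,864.18

$16,864.18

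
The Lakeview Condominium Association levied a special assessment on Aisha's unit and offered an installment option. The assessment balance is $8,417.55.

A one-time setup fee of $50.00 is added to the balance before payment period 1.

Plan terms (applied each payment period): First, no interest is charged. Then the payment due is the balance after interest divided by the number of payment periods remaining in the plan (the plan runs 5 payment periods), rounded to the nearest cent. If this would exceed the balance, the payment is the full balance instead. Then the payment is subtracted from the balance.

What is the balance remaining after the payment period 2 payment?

# | Opening | Payment | End bal
1 | $8,467.55 | $1,693.51 | $6,774.04
2 | $6,774.04 | $1,693.51 | $5,080.53

$5,080.53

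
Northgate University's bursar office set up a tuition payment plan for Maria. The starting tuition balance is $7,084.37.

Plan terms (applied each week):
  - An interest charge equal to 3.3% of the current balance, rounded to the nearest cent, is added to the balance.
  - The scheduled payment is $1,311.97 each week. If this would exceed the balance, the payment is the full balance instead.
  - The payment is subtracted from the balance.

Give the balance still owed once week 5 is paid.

$1,325.69

Week 1: $7,084.37 +$233.78 interest = $7,318.15; pay $1,311.97 → $6,006.18
Week 2: $6,006.18 +$198.20 interest = $6,204.38; pay $1,311.97 → $4,892.41
Week 3: $4,892.41 +$161.45 interest = $5,053.86; pay $1,311.97 → $3,741.89
Week 4: $3,741.89 +$123.48 interest = $3,865.37; pay $1,311.97 → $2,553.40
Week 5: $2,553.40 +$84.26 interest = $2,637.66; pay $1,311.97 → $1,325.69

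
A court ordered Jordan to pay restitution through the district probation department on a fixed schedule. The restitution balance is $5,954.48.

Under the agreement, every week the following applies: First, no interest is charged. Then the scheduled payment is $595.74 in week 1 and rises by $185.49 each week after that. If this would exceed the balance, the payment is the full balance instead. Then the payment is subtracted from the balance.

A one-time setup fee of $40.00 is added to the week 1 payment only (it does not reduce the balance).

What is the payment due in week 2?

Week 1: opening $5,954.48; payment $595.74 (+ $40.00 fee); balance $5,358.74
Week 2: opening $5,358.74; payment $781.23; balance $4,577.51

$781.23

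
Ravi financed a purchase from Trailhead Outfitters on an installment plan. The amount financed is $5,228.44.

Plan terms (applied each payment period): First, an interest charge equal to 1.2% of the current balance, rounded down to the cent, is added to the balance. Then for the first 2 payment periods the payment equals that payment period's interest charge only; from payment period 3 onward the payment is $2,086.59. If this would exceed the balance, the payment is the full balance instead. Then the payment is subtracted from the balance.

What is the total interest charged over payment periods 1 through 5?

Payment period 1: opening $5,228.44; interest $62.74 → $5,291.18; payment $62.74; balance $5,228.44
Payment period 2: opening $5,228.44; interest $62.74 → $5,291.18; payment $62.74; balance $5,228.44
Payment period 3: opening $5,228.44; interest $62.74 → $5,291.18; payment $2,086.59; balance $3,204.59
Payment period 4: opening $3,204.59; interest $38.45 → $3,243.04; payment $2,086.59; balance $1,156.45
Payment period 5: opening $1,156.45; interest $13.87 → $1,170.32; payment $1,170.32; balance $0.00
Total interest: $62.74 + $62.74 + $62.74 + $38.45 + $13.87 = $240.54

$240.54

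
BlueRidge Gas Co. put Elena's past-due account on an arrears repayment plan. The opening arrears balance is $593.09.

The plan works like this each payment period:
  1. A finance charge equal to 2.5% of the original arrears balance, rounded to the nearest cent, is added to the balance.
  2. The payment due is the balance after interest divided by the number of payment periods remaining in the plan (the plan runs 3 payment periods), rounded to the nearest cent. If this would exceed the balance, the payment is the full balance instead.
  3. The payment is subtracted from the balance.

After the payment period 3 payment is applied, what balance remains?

$0.00

Payment period 1: $593.09 +$14.83 interest = $607.92; pay $202.64 → $405.28
Payment period 2: $405.28 +$14.83 interest = $420.11; pay $210.06 → $210.05
Payment period 3: $210.05 +$14.83 interest = $224.88; pay $224.88 → $0.00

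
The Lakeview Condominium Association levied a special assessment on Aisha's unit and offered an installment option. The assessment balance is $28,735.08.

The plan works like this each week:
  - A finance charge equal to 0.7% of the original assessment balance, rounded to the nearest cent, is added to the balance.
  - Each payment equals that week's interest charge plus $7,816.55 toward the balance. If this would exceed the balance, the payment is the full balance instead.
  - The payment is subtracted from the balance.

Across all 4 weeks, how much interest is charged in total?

$804.60

# | Opening | Interest | Payment | End bal
1 | $28,735.08 | $201.15 | $8,017.70 | $20,918.53
2 | $20,918.53 | $201.15 | $8,017.70 | $13,101.98
3 | $13,101.98 | $201.15 | $8,017.70 | $5,285.43
4 | $5,285.43 | $201.15 | $5,486.58 | $0.00
Total interest: $201.15 + $201.15 + $201.15 + $201.15 = $804.60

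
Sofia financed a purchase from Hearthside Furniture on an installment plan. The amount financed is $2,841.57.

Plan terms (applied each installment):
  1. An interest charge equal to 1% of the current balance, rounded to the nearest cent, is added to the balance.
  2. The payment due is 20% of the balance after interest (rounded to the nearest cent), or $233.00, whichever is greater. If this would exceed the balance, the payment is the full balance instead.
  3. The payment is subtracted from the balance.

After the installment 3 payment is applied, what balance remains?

Installment 1: opening $2,841.57; interest $28.42 → $2,869.99; payment $574.00; balance $2,295.99
Installment 2: opening $2,295.99; interest $22.96 → $2,318.95; payment $463.79; balance $1,855.16
Installment 3: opening $1,855.16; interest $18.55 → $1,873.71; payment $374.74; balance $1,498.97

$1,498.97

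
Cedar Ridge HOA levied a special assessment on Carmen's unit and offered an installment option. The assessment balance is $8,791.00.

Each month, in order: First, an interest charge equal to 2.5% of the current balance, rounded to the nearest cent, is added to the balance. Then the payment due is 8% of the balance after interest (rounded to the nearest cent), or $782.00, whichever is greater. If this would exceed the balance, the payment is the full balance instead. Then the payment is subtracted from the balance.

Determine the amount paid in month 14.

Month 1: opening $8,791.00; interest $219.78 → $9,010.78; payment $782.00; balance $8,228.78
Month 2: opening $8,228.78; interest $205.72 → $8,434.50; payment $782.00; balance $7,652.50
Month 3: opening $7,652.50; interest $191.31 → $7,843.81; payment $782.00; balance $7,061.81
Month 4: opening $7,061.81; interest $176.55 → $7,238.36; payment $782.00; balance $6,456.36
Month 5: opening $6,456.36; interest $161.41 → $6,617.77; payment $782.00; balance $5,835.77
Month 6: opening $5,835.77; interest $145.89 → $5,981.66; payment $782.00; balance $5,199.66
Month 7: opening $5,199.66; interest $129.99 → $5,329.65; payment $782.00; balance $4,547.65
Month 8: opening $4,547.65; interest $113.69 → $4,661.34; payment $782.00; balance $3,879.34
Month 9: opening $3,879.34; interest $96.98 → $3,976.32; payment $782.00; balance $3,194.32
Month 10: opening $3,194.32; interest $79.86 → $3,274.18; payment $782.00; balance $2,492.18
Month 11: opening $2,492.18; interest $62.30 → $2,554.48; payment $782.00; balance $1,772.48
Month 12: opening $1,772.48; interest $44.31 → $1,816.79; payment $782.00; balance $1,034.79
Month 13: opening $1,034.79; interest $25.87 → $1,060.66; payment $782.00; balance $278.66
Month 14: opening $278.66; interest $6.97 → $285.63; payment $285.63; balance $0.00

$285.63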